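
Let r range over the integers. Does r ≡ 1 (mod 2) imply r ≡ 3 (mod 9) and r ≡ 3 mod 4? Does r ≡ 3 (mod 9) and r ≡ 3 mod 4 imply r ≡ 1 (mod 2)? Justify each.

Only the converse holds.

[⇒] This fails: r = 1 gives 1 ≡ 1 (mod 2) but 1 ≡ 1 (mod 9), so the conjunction on the right does not hold.

[⇐] Conversely, if r ≡ 3 (mod 9) and r ≡ 3 (mod 4), then by the Chinese remainder theorem r ≡ 3 (mod 36). Since 3 ≡ 1 (mod 2) and 2 ∣ 36, we get r ≡ 1 (mod 2).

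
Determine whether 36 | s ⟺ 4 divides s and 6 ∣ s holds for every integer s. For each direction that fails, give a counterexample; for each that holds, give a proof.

Only the forward implication holds.

(→) If 36 ∣ s, write s = 36q. Since 36 = 9·4, s = 4·(9q), so 4 ∣ s; and since 36 = 6·6, s = 6·(6q), so 6 ∣ s.

(←) This fails: take s = 12. Both 4 ∣ 12 and 6 ∣ 12, yet 12 is not a multiple of 36 (since 12 = 0·36 + 12), so 36 ∤ 12.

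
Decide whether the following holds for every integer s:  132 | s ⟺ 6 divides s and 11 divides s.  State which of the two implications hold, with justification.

(⟹) If 132 ∣ s, write s = 132q. Since 132 = 22·6, s = 6·(22q), so 6 ∣ s; and since 132 = 12·11, s = 11·(12q), so 11 ∣ s.

(⟸) This fails: take s = 66. Both 6 ∣ 66 and 11 ∣ 66, yet 66 is not a multiple of 132 (since 66 = 0·132 + 66), so 132 ∤ 66.

Only the forward direction holds.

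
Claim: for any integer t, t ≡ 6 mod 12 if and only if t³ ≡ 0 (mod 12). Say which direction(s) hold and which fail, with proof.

(⟹) Suppose t ≡ 6 mod 12. Write t = 12j + 6. Then (12j + 6)³ = 1728j³ + 2592j² + 1296j + 216 = 12(144j³ + 216j² + 108j + 18) + 0, so t³ ≡ 0 (mod 12).

(⟸) This fails: take t = 0. Then 0³ = 0 ≡ 0 (mod 12), yet 0 ≡ 0 (mod 12), not 6.

Not equivalent: only (⇒) holds.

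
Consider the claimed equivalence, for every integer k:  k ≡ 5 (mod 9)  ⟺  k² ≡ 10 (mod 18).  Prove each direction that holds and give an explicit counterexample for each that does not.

Forward direction. This fails: take k = 5. Then 5 ≡ 5 (mod 9), but 5² = 25 ≡ 7 (mod 18), not 10.

Converse. This fails: take k = 8. Then 8² = 64 ≡ 10 (mod 18), yet 8 ≡ 8 (mod 9), not 5.

(⇒) fails and (⇐) fails.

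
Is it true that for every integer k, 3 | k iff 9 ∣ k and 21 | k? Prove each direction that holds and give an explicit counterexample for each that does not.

(⇒) fails; (⇐) holds.

Forward direction. This fails: take k = 3. Certainly 3 ∣ 3, but 9 ∤ 3.

Converse. Suppose 9 ∣ k and 21 ∣ k. Any common multiple of 9 and 21 is a multiple of their lcm; here lcm(9, 21) = 9·21/gcd(9, 21) = 189/3 = 63, so 63 ∣ k. Since 3 ∣ 63, it follows that 3 ∣ k.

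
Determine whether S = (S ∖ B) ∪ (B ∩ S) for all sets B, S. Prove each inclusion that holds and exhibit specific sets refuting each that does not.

Both inclusions hold.

Reverse inclusion. Let x ∈ (S ∖ B) ∪ (B ∩ S). Then either x ∈ S and x ∉ B; or x ∈ B ∩ S. In each case x ∈ S, so (S ∖ B) ∪ (B ∩ S) ⊆ S.

Forward inclusion. Let x ∈ S. Then either x ∈ S and x ∉ B; or x ∈ B ∩ S. In each case x ∈ (S ∖ B) ∪ (B ∩ S), so S ⊆ (S ∖ B) ∪ (B ∩ S).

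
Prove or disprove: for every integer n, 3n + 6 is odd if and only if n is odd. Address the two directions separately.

(→) Suppose 3n + 6 is odd. Since 3 is odd, 3n and n have the same parity, so 3n + 6 ≡ n + 6 (mod 2). As 6 is even, 3n + 6 is odd exactly when n is odd. Thus n is odd.

(←) Conversely, suppose n is odd; write n = 2j + 1. Then 3n + 6 = 3·(2j + 1) + 6 = 2·3j + 9, which is odd.

Both directions hold.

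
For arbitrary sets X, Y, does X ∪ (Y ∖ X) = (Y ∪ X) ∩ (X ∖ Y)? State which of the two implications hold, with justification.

(⟹) This inclusion fails. Take X = ∅, Y = {1}; then 1 ∈ X ∪ (Y ∖ X) but 1 ∉ (Y ∪ X) ∩ (X ∖ Y).

(⟸) Let x ∈ (Y ∪ X) ∩ (X ∖ Y). Then x ∈ X and x ∉ Y, from which x ∈ X ∪ (Y ∖ X).

(⊆) fails; (⊇) holds.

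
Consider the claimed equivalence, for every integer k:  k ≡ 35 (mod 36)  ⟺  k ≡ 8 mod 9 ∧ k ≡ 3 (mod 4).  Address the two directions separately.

Both implications hold.

(→) Suppose k ≡ 35 (mod 36); write k = 36j + 35. Since 9 ∣ 36, reducing mod 9 gives k ≡ 35 ≡ 8 (mod 9); since 4 ∣ 36, reducing mod 4 gives k ≡ 35 ≡ 3 (mod 4).

(←) Conversely, if k ≡ 8 (mod 9) and k ≡ 3 (mod 4), then by the Chinese remainder theorem k ≡ 35 (mod 36). This is exactly k ≡ 35 (mod 36).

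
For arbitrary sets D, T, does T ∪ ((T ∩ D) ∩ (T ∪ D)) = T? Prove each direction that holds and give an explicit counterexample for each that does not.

(⊆) Let x ∈ T ∪ ((T ∩ D) ∩ (T ∪ D)). Then either x ∈ T and x ∉ D; or x ∈ D ∩ T. In each case x ∈ T, so T ∪ ((T ∩ D) ∩ (T ∪ D)) ⊆ T.

(⊇) Let x ∈ T. Then either x ∈ T and x ∉ D; or x ∈ D ∩ T. In each case x ∈ T ∪ ((T ∩ D) ∩ (T ∪ D)), so T ⊆ T ∪ ((T ∩ D) ∩ (T ∪ D)).

Both inclusions hold.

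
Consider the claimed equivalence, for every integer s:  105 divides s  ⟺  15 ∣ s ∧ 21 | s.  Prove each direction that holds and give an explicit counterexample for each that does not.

[⇒] If 105 ∣ s, write s = 105q. Since 105 = 7·15, s = 15·(7q), so 15 ∣ s; and since 105 = 5·21, s = 21·(5q), so 21 ∣ s.

[⇐] Suppose 15 ∣ s and 21 ∣ s. Any common multiple of 15 and 21 is a multiple of their lcm; here lcm(15, 21) = 15·21/gcd(15, 21) = 315/3 = 105, so 105 ∣ s.

Both directions hold; the statement is true.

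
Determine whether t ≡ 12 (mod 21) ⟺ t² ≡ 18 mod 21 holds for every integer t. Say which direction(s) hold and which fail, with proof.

Forward direction. Suppose t ≡ 12 (mod 21). Write t = 21j + 12. Then (21j + 12)² = 441j² + 504j + 144 = 21(21j² + 24j + 6) + 18, so t² ≡ 18 (mod 21).

Converse. This fails: take t = 9. Then 9² = 81 ≡ 18 (mod 21), yet 9 ≡ 9 (mod 21), not 12.

(⇒) holds; (⇐) fails.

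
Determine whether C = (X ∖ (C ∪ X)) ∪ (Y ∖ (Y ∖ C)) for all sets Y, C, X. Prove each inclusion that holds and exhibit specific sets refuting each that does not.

(⟹) This inclusion fails. Take Y = ∅, C = {1}, X = ∅; then 1 ∈ C but 1 ∉ (X ∖ (C ∪ X)) ∪ (Y ∖ (Y ∖ C)).

(⟸) Let x ∈ (X ∖ (C ∪ X)) ∪ (Y ∖ (Y ∖ C)). Then either x ∈ Y ∩ C and x ∉ X; or x ∈ Y ∩ C ∩ X. In each case x ∈ C, so (X ∖ (C ∪ X)) ∪ (Y ∖ (Y ∖ C)) ⊆ C.

Only the reverse inclusion holds.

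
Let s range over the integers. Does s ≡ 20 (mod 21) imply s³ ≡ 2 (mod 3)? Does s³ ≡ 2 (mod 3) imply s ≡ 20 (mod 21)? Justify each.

The forward direction holds; the converse fails.

(→) Suppose s ≡ 20 (mod 21). Then s³ ≡ 20³ = 8000 (mod 21), and since 3 ∣ 21, also s³ ≡ 2 (mod 3).

(←) This fails: take s = 2. Then 2³ = 8 ≡ 2 (mod 3), yet 2 ≡ 2 (mod 21), not 20.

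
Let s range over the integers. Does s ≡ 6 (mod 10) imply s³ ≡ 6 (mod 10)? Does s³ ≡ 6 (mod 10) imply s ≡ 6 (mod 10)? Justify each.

The biconditional holds.

(⇒) Suppose s ≡ 6 (mod 10). Write s = 10j + 6. Then (10j + 6)³ = 1000j³ + 1800j² + 1080j + 216 = 10(100j³ + 180j² + 108j + 21) + 6, so s³ ≡ 6 (mod 10).

(⇐) Conversely, suppose s³ ≡ 6 (mod 10). The only residue r in {0, …, 9} with r³ ≡ 6 (mod 10) is r = 6, so s ≡ 6 (mod 10).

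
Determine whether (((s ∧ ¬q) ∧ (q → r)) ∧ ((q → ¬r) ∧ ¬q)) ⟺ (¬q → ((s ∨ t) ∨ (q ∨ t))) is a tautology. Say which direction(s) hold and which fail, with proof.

(⇒) Assume the antecedent. If r is true, the antecedent forces (q = F, r = T, t = F, s = T) or (q = F, r = T, t = T, s = T), and ¬q → ((s ∨ t) ∨ (q ∨ t)) holds there. If r is false, the antecedent forces (q = F, r = F, t = F, s = T) or (q = F, r = F, t = T, s = T), and ¬q → ((s ∨ t) ∨ (q ∨ t)) holds there. Either way ¬q → ((s ∨ t) ∨ (q ∨ t)) holds.

(⇐) This fails. Under q = T, r = F, t = F, s = F, the left side is false but the right side is true.

The forward direction holds; the converse fails.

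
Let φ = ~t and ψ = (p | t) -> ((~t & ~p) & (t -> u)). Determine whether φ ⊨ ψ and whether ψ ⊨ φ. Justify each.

(⇒) This fails. Under p = T, u = F, t = F, the left side is true but the right side is false.

(⇐) Assume the antecedent. If p is true, the antecedent cannot hold. If p is false, the antecedent forces (p = F, u = F, t = F) or (p = F, u = T, t = F), and ~t holds there. Either way ~t holds.

The forward direction fails; the converse holds.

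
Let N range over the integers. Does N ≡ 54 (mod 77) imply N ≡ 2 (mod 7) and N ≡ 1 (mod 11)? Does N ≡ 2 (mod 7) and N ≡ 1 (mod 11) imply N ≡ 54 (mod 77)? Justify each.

Neither direction holds.

[⇒] This fails: N = 54 gives 54 ≡ 54 (mod 77) but 54 ≡ 5 (mod 7), so the conjunction on the right does not hold.

[⇐] This fails: N = 23 satisfies both congruences on the right (23 ≡ 2 mod 7 and 23 ≡ 1 mod 11) yet 23 ≡ 23 (mod 77), not 54.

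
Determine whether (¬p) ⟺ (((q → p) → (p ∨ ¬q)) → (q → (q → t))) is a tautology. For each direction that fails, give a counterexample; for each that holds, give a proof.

Forward direction. This fails. Under q = T, t = F, p = F, the left side is true but the right side is false.

Converse. This fails. Under q = F, t = F, p = T, the left side is false but the right side is true.

Neither direction holds.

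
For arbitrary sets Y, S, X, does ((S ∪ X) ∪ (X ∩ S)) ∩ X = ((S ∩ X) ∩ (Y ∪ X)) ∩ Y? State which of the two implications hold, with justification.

(⊆) fails; (⊇) holds.

(⊆) This inclusion fails. Take Y = ∅, S = ∅, X = {1}; then 1 ∈ ((S ∪ X) ∪ (X ∩ S)) ∩ X but 1 ∉ ((S ∩ X) ∩ (Y ∪ X)) ∩ Y.

(⊇) Let x ∈ ((S ∩ X) ∩ (Y ∪ X)) ∩ Y. Then x ∈ Y ∩ S ∩ X, from which x ∈ ((S ∪ X) ∪ (X ∩ S)) ∩ X.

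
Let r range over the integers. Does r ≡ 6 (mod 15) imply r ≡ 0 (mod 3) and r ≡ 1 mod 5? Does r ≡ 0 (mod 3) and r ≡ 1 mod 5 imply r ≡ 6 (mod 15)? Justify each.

The biconditional holds.

Forward direction. Suppose r ≡ 6 (mod 15); write r = 15j + 6. Since 3 ∣ 15, reducing mod 3 gives r ≡ 6 ≡ 0 (mod 3); since 5 ∣ 15, reducing mod 5 gives r ≡ 6 ≡ 1 (mod 5).

Converse. If r ≡ 0 (mod 3) and r ≡ 1 (mod 5), then by the Chinese remainder theorem r ≡ 6 (mod 15). This is exactly r ≡ 6 (mod 15).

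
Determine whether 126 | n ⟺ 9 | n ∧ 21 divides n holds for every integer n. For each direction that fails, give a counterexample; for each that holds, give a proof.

The forward direction holds; the converse fails.

(⟹) If 126 ∣ n, write n = 126q. Since 126 = 14·9, n = 9·(14q), so 9 ∣ n; and since 126 = 6·21, n = 21·(6q), so 21 ∣ n.

(⟸) This fails: take n = 63. Both 9 ∣ 63 and 21 ∣ 63, yet 63 is not a multiple of 126 (since 63 = 0·126 + 63), so 126 ∤ 63.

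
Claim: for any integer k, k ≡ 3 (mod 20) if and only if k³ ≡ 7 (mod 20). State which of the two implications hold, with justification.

The biconditional holds.

Converse. Suppose k³ ≡ 7 (mod 20). The only residue r in {0, …, 19} with r³ ≡ 7 (mod 20) is r = 3, so k ≡ 3 (mod 20).

Forward direction. Suppose k ≡ 3 (mod 20). Write k = 20j + 3. Then (20j + 3)³ = 8000j³ + 3600j² + 540j + 27 = 20(400j³ + 180j² + 27j + 1) + 7, so k³ ≡ 7 (mod 20).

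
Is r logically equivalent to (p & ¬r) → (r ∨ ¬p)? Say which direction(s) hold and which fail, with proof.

[⇒] Assume the antecedent. If r is true, (p & ¬r) → (r ∨ ¬p) reduces to true regardless of the other variables. If r is false, the antecedent cannot hold. Either way (p & ¬r) → (r ∨ ¬p) holds.

[⇐] This fails. Under r = F, p = F, the left side is false but the right side is true.

(⇒) holds; (⇐) fails.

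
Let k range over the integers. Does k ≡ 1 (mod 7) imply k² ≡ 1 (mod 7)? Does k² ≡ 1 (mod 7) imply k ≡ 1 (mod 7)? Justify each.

(→) Suppose k ≡ 1 (mod 7). Write k = 7j + 1. Then (7j + 1)² = 49j² + 14j + 1 = 7(7j² + 2j) + 1, so k² ≡ 1 (mod 7).

(←) This fails: take k = 6. Then 6² = 36 ≡ 1 (mod 7), yet 6 ≡ 6 (mod 7), not 1.

Only the forward direction holds.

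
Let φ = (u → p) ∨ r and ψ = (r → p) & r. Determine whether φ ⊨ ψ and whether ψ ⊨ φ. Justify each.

(⇐) Assume the antecedent. If r is true, (u → p) ∨ r reduces to true regardless of the other variables. If r is false, the antecedent cannot hold. Either way (u → p) ∨ r holds.

(⇒) This fails. Under r = F, p = F, u = F, the left side is true but the right side is false.

Only the converse holds.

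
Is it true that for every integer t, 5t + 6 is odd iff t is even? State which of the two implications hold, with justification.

Neither direction holds.

(⇒) This fails: t = 5 gives 5t + 6 = 31, which is odd, but 5 is odd, not even.

(⇐) This also fails: t = 6 is even, but 5t + 6 = 36 is even, not odd.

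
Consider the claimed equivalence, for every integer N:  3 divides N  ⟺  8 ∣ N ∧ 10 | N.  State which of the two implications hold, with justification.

(⇒) fails and (⇐) fails.

(→) This fails: take N = 3. Certainly 3 ∣ 3, but 8 ∤ 3.

(←) This fails: take N = 40. Both 8 ∣ 40 and 10 ∣ 40, yet 40 is not a multiple of 3 (since 40 = 13·3 + 1), so 3 ∤ 40.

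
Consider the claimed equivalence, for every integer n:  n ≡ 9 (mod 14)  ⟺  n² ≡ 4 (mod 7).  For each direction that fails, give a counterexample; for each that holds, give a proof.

Forward direction. Suppose n ≡ 9 (mod 14). Then n² ≡ 9² = 81 (mod 14), and since 7 ∣ 14, also n² ≡ 4 (mod 7).

Converse. This fails: take n = 2. Then 2² = 4 ≡ 4 (mod 7), yet 2 ≡ 2 (mod 14), not 9.

(⇒) holds; (⇐) fails.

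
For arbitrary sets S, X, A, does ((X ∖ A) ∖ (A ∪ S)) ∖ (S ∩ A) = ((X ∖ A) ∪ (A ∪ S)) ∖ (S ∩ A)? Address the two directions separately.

Reverse inclusion. This inclusion fails. Take S = {1}, X = ∅, A = ∅; then 1 ∈ ((X ∖ A) ∪ (A ∪ S)) ∖ (S ∩ A) but 1 ∉ ((X ∖ A) ∖ (A ∪ S)) ∖ (S ∩ A).

Forward inclusion. Let x ∈ ((X ∖ A) ∖ (A ∪ S)) ∖ (S ∩ A). Then x ∈ X and x ∉ S, A, from which x ∈ ((X ∖ A) ∪ (A ∪ S)) ∖ (S ∩ A).

Only the forward inclusion holds.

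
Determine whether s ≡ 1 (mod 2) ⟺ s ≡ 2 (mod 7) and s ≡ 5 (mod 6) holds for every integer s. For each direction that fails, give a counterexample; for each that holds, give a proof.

(→) This fails: s = 1 gives 1 ≡ 1 (mod 2) but 1 ≡ 1 (mod 7), so the conjunction on the right does not hold.

(←) Conversely, if s ≡ 2 (mod 7) and s ≡ 5 (mod 6), then by the Chinese remainder theorem s ≡ 23 (mod 42). Since 23 ≡ 1 (mod 2) and 2 ∣ 42, we get s ≡ 1 (mod 2).

Not equivalent: only (⇐) holds.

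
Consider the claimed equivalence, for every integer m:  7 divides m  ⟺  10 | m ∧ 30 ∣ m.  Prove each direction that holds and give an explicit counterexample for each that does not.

Neither implication holds.

(⟹) This fails: take m = 7. Certainly 7 ∣ 7, but 10 ∤ 7.

(⟸) This fails: take m = 30. Both 10 ∣ 30 and 30 ∣ 30, yet 30 is not a multiple of 7 (since 30 = 4·7 + 2), so 7 ∤ 30.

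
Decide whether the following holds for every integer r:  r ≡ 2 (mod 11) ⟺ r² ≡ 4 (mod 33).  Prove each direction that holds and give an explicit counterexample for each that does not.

Both directions fail.

Forward direction. This fails: take r = 24. Then 24 ≡ 2 (mod 11), but 24² = 576 ≡ 15 (mod 33), not 4.

Converse. This fails: take r = 20. Then 20² = 400 ≡ 4 (mod 33), yet 20 ≡ 9 (mod 11), not 2.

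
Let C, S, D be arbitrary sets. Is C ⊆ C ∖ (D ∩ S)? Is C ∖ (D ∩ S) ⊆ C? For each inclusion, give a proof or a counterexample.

Only the reverse inclusion holds.

(⊆) This inclusion fails. Take C = {1}, S = {1}, D = {1}; then 1 ∈ C but 1 ∉ C ∖ (D ∩ S).

(⊇) Let x ∈ C ∖ (D ∩ S). Then either x ∈ C and x ∉ S, D; or x ∈ C ∩ S and x ∉ D; or x ∈ C ∩ D and x ∉ S. In each case x ∈ C, so C ∖ (D ∩ S) ⊆ C.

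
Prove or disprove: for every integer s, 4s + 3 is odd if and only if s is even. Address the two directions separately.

(⇒) fails; (⇐) holds.

Converse. Suppose s is even. Since 4 is even, 4s is even for every s, so 4s + 3 has the same parity as 3, which is odd. Hence 4s + 3 is odd.

Forward direction. This fails: take s = 1. Then 4s + 3 = 7, which is odd, yet s = 1 is odd, not even.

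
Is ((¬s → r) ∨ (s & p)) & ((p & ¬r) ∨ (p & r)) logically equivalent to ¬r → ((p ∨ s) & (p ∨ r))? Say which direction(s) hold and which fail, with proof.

Forward direction. Assume the antecedent. If r is true, ¬r → ((p ∨ s) & (p ∨ r)) reduces to true regardless of the other variables. If r is false, the antecedent forces (r = F, s = T, p = T), and ¬r → ((p ∨ s) & (p ∨ r)) holds there. Either way ¬r → ((p ∨ s) & (p ∨ r)) holds.

Converse. This fails. Under r = T, s = F, p = F, the left side is false but the right side is true.

Not equivalent: only (⇒) holds.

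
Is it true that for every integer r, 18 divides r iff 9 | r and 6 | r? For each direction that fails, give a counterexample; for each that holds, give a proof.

(→) If 18 ∣ r, write r = 18q. Since 18 = 2·9, r = 9·(2q), so 9 ∣ r; and since 18 = 3·6, r = 6·(3q), so 6 ∣ r.

(←) Suppose 9 ∣ r and 6 ∣ r. Any common multiple of 9 and 6 is a multiple of their lcm; here lcm(9, 6) = 9·6/gcd(9, 6) = 54/3 = 18, so 18 ∣ r.

Both directions hold.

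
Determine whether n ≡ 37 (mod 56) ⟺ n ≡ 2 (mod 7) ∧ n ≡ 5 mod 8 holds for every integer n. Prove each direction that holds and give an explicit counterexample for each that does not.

Equivalent; both directions hold.

Forward direction. Suppose n ≡ 37 (mod 56); write n = 56j + 37. Since 7 ∣ 56, reducing mod 7 gives n ≡ 37 ≡ 2 (mod 7); since 8 ∣ 56, reducing mod 8 gives n ≡ 37 ≡ 5 (mod 8).

Converse. If n ≡ 2 (mod 7) and n ≡ 5 (mod 8), then by the Chinese remainder theorem n ≡ 37 (mod 56). This is exactly n ≡ 37 (mod 56).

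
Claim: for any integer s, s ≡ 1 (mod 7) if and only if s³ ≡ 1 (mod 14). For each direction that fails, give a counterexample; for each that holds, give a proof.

Both directions fail.

Forward direction. This fails: take s = 8. Then 8 ≡ 1 (mod 7), but 8³ = 512 ≡ 8 (mod 14), not 1.

Converse. This fails: take s = 9. Then 9³ = 729 ≡ 1 (mod 14), yet 9 ≡ 2 (mod 7), not 1.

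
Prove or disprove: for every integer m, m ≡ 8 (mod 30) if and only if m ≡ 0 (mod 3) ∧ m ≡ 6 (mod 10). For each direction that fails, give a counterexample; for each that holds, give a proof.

(⇒) fails and (⇐) fails.

(⟹) This fails: m = 8 gives 8 ≡ 8 (mod 30) but 8 ≡ 2 (mod 3), so the conjunction on the right does not hold.

(⟸) This fails: m = 6 satisfies both congruences on the right (6 ≡ 0 mod 3 and 6 ≡ 6 mod 10) yet 6 ≡ 6 (mod 30), not 8.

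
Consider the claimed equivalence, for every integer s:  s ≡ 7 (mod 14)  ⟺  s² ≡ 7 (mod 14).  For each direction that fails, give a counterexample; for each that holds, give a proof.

Both implications hold.

[⇒] Suppose s ≡ 7 (mod 14). Write s = 14j + 7. Then (14j + 7)² = 196j² + 196j + 49 = 14(14j² + 14j + 3) + 7, so s² ≡ 7 (mod 14).

[⇐] Conversely, suppose s² ≡ 7 (mod 14). The only residue r in {0, …, 13} with r² ≡ 7 (mod 14) is r = 7, so s ≡ 7 (mod 14).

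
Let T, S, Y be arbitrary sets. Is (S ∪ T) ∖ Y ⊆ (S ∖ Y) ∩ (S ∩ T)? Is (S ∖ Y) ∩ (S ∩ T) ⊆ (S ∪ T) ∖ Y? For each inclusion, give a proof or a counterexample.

(⊆) fails; (⊇) holds.

(⟹) This inclusion fails. Take T = {1}, S = ∅, Y = ∅; then 1 ∈ (S ∪ T) ∖ Y but 1 ∉ (S ∖ Y) ∩ (S ∩ T).

(⟸) Let x ∈ (S ∖ Y) ∩ (S ∩ T). Then x ∈ T ∩ S and x ∉ Y, from which x ∈ (S ∪ T) ∖ Y.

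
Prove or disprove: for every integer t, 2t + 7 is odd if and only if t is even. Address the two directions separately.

(⟹) This fails: take t = 7. Then 2t + 7 = 21, which is odd, yet t = 7 is odd, not even.

(⟸) Suppose t is even. Since 2 is even, 2t is even for every t, so 2t + 7 has the same parity as 7, which is odd. Hence 2t + 7 is odd.

Not equivalent: only (⇐) holds.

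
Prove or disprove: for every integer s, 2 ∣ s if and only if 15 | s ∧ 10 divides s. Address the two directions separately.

Only the converse holds.

(→) This fails: take s = 2. Certainly 2 ∣ 2, but 15 ∤ 2.

(←) Suppose 15 ∣ s and 10 ∣ s. Any common multiple of 15 and 10 is a multiple of their lcm; here lcm(15, 10) = 15·10/gcd(15, 10) = 150/5 = 30, so 30 ∣ s. Since 2 ∣ 30, it follows that 2 ∣ s.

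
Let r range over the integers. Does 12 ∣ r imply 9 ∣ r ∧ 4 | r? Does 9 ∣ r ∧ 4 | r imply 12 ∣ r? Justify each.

(←) Suppose 9 ∣ r and 4 ∣ r. Any common multiple of 9 and 4 is a multiple of their lcm; here gcd(9, 4) = 1, so lcm(9, 4) = 9·4 = 36, so 36 ∣ r. Since 12 ∣ 36, it follows that 12 ∣ r.

(→) This fails: take r = 12. Certainly 12 ∣ 12, but 9 ∤ 12.

Only the converse holds.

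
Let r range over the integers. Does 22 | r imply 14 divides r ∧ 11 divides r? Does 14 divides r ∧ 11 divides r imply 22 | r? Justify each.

Not equivalent: only (⇐) holds.

(⇒) This fails: take r = 22. Certainly 22 ∣ 22, but 14 ∤ 22.

(⇐) Suppose 14 ∣ r and 11 ∣ r. Any common multiple of 14 and 11 is a multiple of their lcm; here gcd(14, 11) = 1, so lcm(14, 11) = 14·11 = 154, so 154 ∣ r. Since 22 ∣ 154, it follows that 22 ∣ r.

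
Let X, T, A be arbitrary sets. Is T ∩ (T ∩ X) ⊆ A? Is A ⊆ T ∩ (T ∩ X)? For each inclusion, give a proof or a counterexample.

(⊆) This inclusion fails. Take X = {1}, T = {1}, A = ∅; then 1 ∈ T ∩ (T ∩ X) but 1 ∉ A.

(⊇) This inclusion fails. Take X = ∅, T = ∅, A = {1}; then 1 ∈ A but 1 ∉ T ∩ (T ∩ X).

Neither inclusion holds.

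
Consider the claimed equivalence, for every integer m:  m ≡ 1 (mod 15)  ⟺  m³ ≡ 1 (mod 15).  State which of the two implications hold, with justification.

Converse. Suppose m³ ≡ 1 (mod 15). The only residue r in {0, …, 14} with r³ ≡ 1 (mod 15) is r = 1, so m ≡ 1 (mod 15).

Forward direction. Suppose m ≡ 1 (mod 15). Write m = 15j + 1. Then (15j + 1)³ = 3375j³ + 675j² + 45j + 1 = 15(225j³ + 45j² + 3j) + 1, so m³ ≡ 1 (mod 15).

The biconditional holds.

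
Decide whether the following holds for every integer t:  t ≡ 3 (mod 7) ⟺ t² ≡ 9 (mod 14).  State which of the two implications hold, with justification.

(→) This fails: take t = 10. Then 10 ≡ 3 (mod 7), but 10² = 100 ≡ 2 (mod 14), not 9.

(←) This fails: take t = 11. Then 11² = 121 ≡ 9 (mod 14), yet 11 ≡ 4 (mod 7), not 3.

Neither direction holds.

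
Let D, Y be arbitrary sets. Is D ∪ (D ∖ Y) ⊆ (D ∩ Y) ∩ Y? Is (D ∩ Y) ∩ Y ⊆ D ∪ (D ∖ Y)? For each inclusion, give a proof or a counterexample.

Forward inclusion. This inclusion fails. Take D = {1}, Y = ∅; then 1 ∈ D ∪ (D ∖ Y) but 1 ∉ (D ∩ Y) ∩ Y.

Reverse inclusion. Let x ∈ (D ∩ Y) ∩ Y. Then x ∈ D ∩ Y, from which x ∈ D ∪ (D ∖ Y).

(⊆) fails; (⊇) holds.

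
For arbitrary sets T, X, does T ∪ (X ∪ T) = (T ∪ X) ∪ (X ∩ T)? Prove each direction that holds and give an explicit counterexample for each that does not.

Both inclusions hold; the sets are equal.

Forward inclusion. Let x ∈ T ∪ (X ∪ T). Then either x ∈ T and x ∉ X; or x ∈ X and x ∉ T; or x ∈ T ∩ X. In each case x ∈ (T ∪ X) ∪ (X ∩ T), so T ∪ (X ∪ T) ⊆ (T ∪ X) ∪ (X ∩ T).

Reverse inclusion. Let x ∈ (T ∪ X) ∪ (X ∩ T). Then either x ∈ T and x ∉ X; or x ∈ X and x ∉ T; or x ∈ T ∩ X. In each case x ∈ T ∪ (X ∪ T), so (T ∪ X) ∪ (X ∩ T) ⊆ T ∪ (X ∪ T).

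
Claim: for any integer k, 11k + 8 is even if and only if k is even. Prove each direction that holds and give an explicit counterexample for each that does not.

Equivalent; both directions hold.

(→) Suppose 11k + 8 is even. Since 11 is odd, 11k and k have the same parity, so 11k + 8 ≡ k + 8 (mod 2). As 8 is even, 11k + 8 is even exactly when k is even. Thus k is even.

(←) Conversely, suppose k is even; write k = 2j. Then 11k + 8 = 11·(2j) + 8 = 2·11j + 8, which is even.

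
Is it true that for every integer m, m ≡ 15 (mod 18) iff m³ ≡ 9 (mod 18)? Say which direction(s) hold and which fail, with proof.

(⇐) This fails: take m = 3. Then 3³ = 27 ≡ 9 (mod 18), yet 3 ≡ 3 (mod 18), not 15.

(⇒) Suppose m ≡ 15 (mod 18). Write m = 18j + 15. Then (18j + 15)³ = 5832j³ + 14580j² + 12150j + 3375 = 18(324j³ + 810j² + 675j + 187) + 9, so m³ ≡ 9 (mod 18).

The forward direction holds; the converse fails.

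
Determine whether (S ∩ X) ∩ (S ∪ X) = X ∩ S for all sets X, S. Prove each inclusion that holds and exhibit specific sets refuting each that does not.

(⟸) Let x ∈ X ∩ S. Then x ∈ X ∩ S, from which x ∈ (S ∩ X) ∩ (S ∪ X).

(⟹) Let x ∈ (S ∩ X) ∩ (S ∪ X). Then x ∈ X ∩ S, from which x ∈ X ∩ S.

Both inclusions hold.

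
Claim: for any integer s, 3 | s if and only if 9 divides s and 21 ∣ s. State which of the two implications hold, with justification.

Only the reverse direction holds.

(←) Suppose 9 ∣ s and 21 ∣ s. Any common multiple of 9 and 21 is a multiple of their lcm; here lcm(9, 21) = 9·21/gcd(9, 21) = 189/3 = 63, so 63 ∣ s. Since 3 ∣ 63, it follows that 3 ∣ s.

(→) This fails: take s = 3. Certainly 3 ∣ 3, but 9 ∤ 3.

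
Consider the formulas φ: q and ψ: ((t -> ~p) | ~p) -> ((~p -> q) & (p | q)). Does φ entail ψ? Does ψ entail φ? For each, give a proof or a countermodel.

Only the forward implication holds.

Converse. This fails. Under p = T, t = F, q = F, the left side is false but the right side is true.

Forward direction. Assume the antecedent. If p is true, the consequent reduces to true regardless of the other variables. If p is false, the antecedent forces (p = F, t = F, q = T) or (p = F, t = T, q = T), and the consequent holds there. Either way the consequent holds.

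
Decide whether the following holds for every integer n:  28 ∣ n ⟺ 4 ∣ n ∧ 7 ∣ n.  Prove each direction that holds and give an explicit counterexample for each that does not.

Both implications hold.

(→) If 28 ∣ n, write n = 28q. Since 28 = 7·4, n = 4·(7q), so 4 ∣ n; and since 28 = 4·7, n = 7·(4q), so 7 ∣ n.

(←) Suppose 4 ∣ n and 7 ∣ n. Any common multiple of 4 and 7 is a multiple of their lcm; here gcd(4, 7) = 1, so lcm(4, 7) = 4·7 = 28, so 28 ∣ n.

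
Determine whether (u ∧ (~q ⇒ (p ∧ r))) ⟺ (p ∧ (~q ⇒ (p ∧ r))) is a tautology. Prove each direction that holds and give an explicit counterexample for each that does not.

(⇒) fails and (⇐) fails.

(⇒) This fails. Under u = T, p = F, q = T, r = F, the left side is true but the right side is false.

(⇐) This fails. Under u = F, p = T, q = T, r = F, the left side is false but the right side is true.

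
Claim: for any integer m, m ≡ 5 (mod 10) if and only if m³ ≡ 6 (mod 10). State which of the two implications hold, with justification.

Neither direction holds.

[⇒] This fails: take m = 5. Then 5 ≡ 5 (mod 10), but 5³ = 125 ≡ 5 (mod 10), not 6.

[⇐] This fails: take m = 6. Then 6³ = 216 ≡ 6 (mod 10), yet 6 ≡ 6 (mod 10), not 5.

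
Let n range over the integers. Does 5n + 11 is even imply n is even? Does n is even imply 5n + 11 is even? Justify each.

Neither direction holds.

(⟹) This fails: n = 5 gives 5n + 11 = 36, which is even, but 5 is odd, not even.

(⟸) This also fails: n = 6 is even, but 5n + 11 = 41 is odd, not even.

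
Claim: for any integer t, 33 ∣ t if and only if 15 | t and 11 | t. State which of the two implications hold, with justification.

Forward direction. This fails: take t = 33. Certainly 33 ∣ 33, but 15 ∤ 33.

Converse. Suppose 15 ∣ t and 11 ∣ t. Any common multiple of 15 and 11 is a multiple of their lcm; here gcd(15, 11) = 1, so lcm(15, 11) = 15·11 = 165, so 165 ∣ t. Since 33 ∣ 165, it follows that 33 ∣ t.

The forward direction fails; the converse holds.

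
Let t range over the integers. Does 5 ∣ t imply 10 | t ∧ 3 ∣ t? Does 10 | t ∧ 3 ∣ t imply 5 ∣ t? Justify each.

Forward direction. This fails: take t = 5. Certainly 5 ∣ 5, but 10 ∤ 5.

Converse. Suppose 10 ∣ t and 3 ∣ t. Any common multiple of 10 and 3 is a multiple of their lcm; here gcd(10, 3) = 1, so lcm(10, 3) = 10·3 = 30, so 30 ∣ t. Since 5 ∣ 30, it follows that 5 ∣ t.

Not equivalent: only (⇐) holds.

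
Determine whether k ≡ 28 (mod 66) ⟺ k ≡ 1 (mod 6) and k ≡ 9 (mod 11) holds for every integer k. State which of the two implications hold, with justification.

Forward direction. This fails: k = 28 gives 28 ≡ 28 (mod 66) but 28 ≡ 4 (mod 6), so the conjunction on the right does not hold.

Converse. This fails: k = 31 satisfies both congruences on the right (31 ≡ 1 mod 6 and 31 ≡ 9 mod 11) yet 31 ≡ 31 (mod 66), not 28.

(⇒) fails and (⇐) fails.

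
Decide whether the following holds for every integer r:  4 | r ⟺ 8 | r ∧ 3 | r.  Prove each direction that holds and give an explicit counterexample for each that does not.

The forward direction fails; the converse holds.

(⟹) This fails: take r = 4. Certainly 4 ∣ 4, but 8 ∤ 4.

(⟸) Suppose 8 ∣ r and 3 ∣ r. Any common multiple of 8 and 3 is a multiple of their lcm; here gcd(8, 3) = 1, so lcm(8, 3) = 8·3 = 24, so 24 ∣ r. Since 4 ∣ 24, it follows that 4 ∣ r.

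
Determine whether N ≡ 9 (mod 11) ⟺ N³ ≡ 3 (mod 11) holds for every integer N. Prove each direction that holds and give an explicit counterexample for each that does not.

[⇒] Suppose N ≡ 9 (mod 11). Write N = 11j + 9. Then (11j + 9)³ = 1331j³ + 3267j² + 2673j + 729 = 11(121j³ + 297j² + 243j + 66) + 3, so N³ ≡ 3 (mod 11).

[⇐] For the converse, argue contrapositively. If N ≢ 9 (mod 11), then N is congruent to one of 0, 1, 2, 3, 4, 5, 6, 7, 8, 10 modulo 11, and these give N³ ≡ 0, 1, 8, 5, 9, 4, 7, 2, 6, 10 respectively — never 3.

Equivalent; both directions hold.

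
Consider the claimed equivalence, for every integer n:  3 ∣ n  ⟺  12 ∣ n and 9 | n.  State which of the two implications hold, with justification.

Only the reverse direction holds.

[⇒] This fails: take n = 3. Certainly 3 ∣ 3, but 12 ∤ 3.

[⇐] Suppose 12 ∣ n and 9 ∣ n. Any common multiple of 12 and 9 is a multiple of their lcm; here lcm(12, 9) = 12·9/gcd(12, 9) = 108/3 = 36, so 36 ∣ n. Since 3 ∣ 36, it follows that 3 ∣ n.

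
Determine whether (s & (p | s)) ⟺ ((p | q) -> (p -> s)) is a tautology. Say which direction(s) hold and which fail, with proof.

(⟹) Assume the antecedent. If q is true, the antecedent forces (q = T, s = T, p = F) or (q = T, s = T, p = T), and (p | q) -> (p -> s) holds there. If q is false, the antecedent forces (q = F, s = T, p = F) or (q = F, s = T, p = T), and (p | q) -> (p -> s) holds there. Either way (p | q) -> (p -> s) holds.

(⟸) This fails. Under q = F, s = F, p = F, the left side is false but the right side is true.

Not equivalent: only (⇒) holds.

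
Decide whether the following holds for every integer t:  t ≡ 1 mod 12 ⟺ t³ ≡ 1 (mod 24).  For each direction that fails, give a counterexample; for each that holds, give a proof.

Not equivalent: only (⇐) holds.

[⇒] This fails: take t = 13. Then 13 ≡ 1 (mod 12), but 13³ = 2197 ≡ 13 (mod 24), not 1.

[⇐] Conversely, the residues r modulo 24 with r³ ≡ 1 (mod 24) are exactly {1}, and each is ≡ 1 (mod 12).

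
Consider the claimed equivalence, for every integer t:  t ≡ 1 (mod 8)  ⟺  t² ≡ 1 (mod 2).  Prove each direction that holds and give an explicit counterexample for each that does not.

(⇒) Suppose t ≡ 1 (mod 8). Then t² ≡ 1² = 1 (mod 8), and since 2 ∣ 8, also t² ≡ 1 (mod 2).

(⇐) This fails: take t = 3. Then 3² = 9 ≡ 1 (mod 2), yet 3 ≡ 3 (mod 8), not 1.

(⇒) holds; (⇐) fails.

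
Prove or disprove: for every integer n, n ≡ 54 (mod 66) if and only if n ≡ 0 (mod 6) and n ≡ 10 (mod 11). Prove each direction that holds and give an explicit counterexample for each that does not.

(→) Suppose n ≡ 54 (mod 66); write n = 66j + 54. Since 6 ∣ 66, reducing mod 6 gives n ≡ 54 ≡ 0 (mod 6); since 11 ∣ 66, reducing mod 11 gives n ≡ 54 ≡ 10 (mod 11).

(←) Conversely, if n ≡ 0 (mod 6) and n ≡ 10 (mod 11), then by the Chinese remainder theorem n ≡ 54 (mod 66). This is exactly n ≡ 54 (mod 66).

Both implications hold.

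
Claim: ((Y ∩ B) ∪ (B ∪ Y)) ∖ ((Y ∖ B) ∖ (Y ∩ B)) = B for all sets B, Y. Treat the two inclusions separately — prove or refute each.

The two sets are equal.

Forward inclusion. Let x ∈ ((Y ∩ B) ∪ (B ∪ Y)) ∖ ((Y ∖ B) ∖ (Y ∩ B)). Then either x ∈ B and x ∉ Y; or x ∈ B ∩ Y. In each case x ∈ B, so ((Y ∩ B) ∪ (B ∪ Y)) ∖ ((Y ∖ B) ∖ (Y ∩ B)) ⊆ B.

Reverse inclusion. Let x ∈ B. Then either x ∈ B and x ∉ Y; or x ∈ B ∩ Y. In each case x ∈ ((Y ∩ B) ∪ (B ∪ Y)) ∖ ((Y ∖ B) ∖ (Y ∩ B)), so B ⊆ ((Y ∩ B) ∪ (B ∪ Y)) ∖ ((Y ∖ B) ∖ (Y ∩ B)).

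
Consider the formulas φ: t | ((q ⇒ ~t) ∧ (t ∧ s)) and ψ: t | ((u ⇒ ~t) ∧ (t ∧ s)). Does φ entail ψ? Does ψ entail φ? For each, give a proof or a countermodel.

Equivalent; both directions hold.

(→) Assume the antecedent. If t is true, t | ((u ⇒ ~t) ∧ (t ∧ s)) reduces to true regardless of the other variables. If t is false, the antecedent cannot hold. Either way t | ((u ⇒ ~t) ∧ (t ∧ s)) holds.

(←) Assume the antecedent. If t is true, t | ((q ⇒ ~t) ∧ (t ∧ s)) reduces to true regardless of the other variables. If t is false, the antecedent cannot hold. Either way t | ((q ⇒ ~t) ∧ (t ∧ s)) holds.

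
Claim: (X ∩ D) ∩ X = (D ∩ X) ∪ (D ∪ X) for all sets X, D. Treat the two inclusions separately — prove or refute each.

The sets are not equal: only the forward inclusion holds.

(⟹) Let x ∈ (X ∩ D) ∩ X. Then x ∈ X ∩ D, from which x ∈ (D ∩ X) ∪ (D ∪ X).

(⟸) This inclusion fails. Take X = {1}, D = ∅; then 1 ∈ (D ∩ X) ∪ (D ∪ X) but 1 ∉ (X ∩ D) ∩ X.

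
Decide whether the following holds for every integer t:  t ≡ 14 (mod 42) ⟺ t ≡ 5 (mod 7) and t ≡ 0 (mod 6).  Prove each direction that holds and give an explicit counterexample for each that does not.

(→) This fails: t = 14 gives 14 ≡ 14 (mod 42) but 14 ≡ 0 (mod 7), so the conjunction on the right does not hold.

(←) This fails: t = 12 satisfies both congruences on the right (12 ≡ 5 mod 7 and 12 ≡ 0 mod 6) yet 12 ≡ 12 (mod 42), not 14.

(⇒) fails and (⇐) fails.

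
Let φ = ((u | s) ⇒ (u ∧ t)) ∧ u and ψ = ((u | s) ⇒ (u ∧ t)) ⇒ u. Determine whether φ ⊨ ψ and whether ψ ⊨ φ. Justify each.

(→) Assume the antecedent. If t is true, the antecedent forces (t = T, s = F, u = T) or (t = T, s = T, u = T), and ((u | s) ⇒ (u ∧ t)) ⇒ u holds there. If t is false, the antecedent cannot hold. Either way ((u | s) ⇒ (u ∧ t)) ⇒ u holds.

(←) This fails. Under t = F, s = T, u = F, the left side is false but the right side is true.

Only the forward implication holds.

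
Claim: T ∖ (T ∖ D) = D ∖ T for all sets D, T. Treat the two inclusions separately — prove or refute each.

(⟹) This inclusion fails. Take D = {1}, T = {1}; then 1 ∈ T ∖ (T ∖ D) but 1 ∉ D ∖ T.

(⟸) This inclusion fails. Take D = {1}, T = ∅; then 1 ∈ D ∖ T but 1 ∉ T ∖ (T ∖ D).

(⊆) fails and (⊇) fails.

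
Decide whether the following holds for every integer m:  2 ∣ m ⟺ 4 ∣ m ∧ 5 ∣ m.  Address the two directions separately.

(⇒) This fails: take m = 2. Certainly 2 ∣ 2, but 4 ∤ 2.

(⇐) Suppose 4 ∣ m and 5 ∣ m. Any common multiple of 4 and 5 is a multiple of their lcm; here gcd(4, 5) = 1, so lcm(4, 5) = 4·5 = 20, so 20 ∣ m. Since 2 ∣ 20, it follows that 2 ∣ m.

(⇒) fails; (⇐) holds.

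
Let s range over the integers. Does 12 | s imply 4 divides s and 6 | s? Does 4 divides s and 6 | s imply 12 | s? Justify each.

(→) If 12 ∣ s, write s = 12q. Since 12 = 3·4, s = 4·(3q), so 4 ∣ s; and since 12 = 2·6, s = 6·(2q), so 6 ∣ s.

(←) Suppose 4 ∣ s and 6 ∣ s. Any common multiple of 4 and 6 is a multiple of their lcm; here lcm(4, 6) = 4·6/gcd(4, 6) = 24/2 = 12, so 12 ∣ s.

The biconditional holds.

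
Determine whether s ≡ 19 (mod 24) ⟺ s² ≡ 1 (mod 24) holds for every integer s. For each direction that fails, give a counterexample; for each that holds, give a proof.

Converse. This fails: take s = 1. Then 1² = 1 ≡ 1 (mod 24), yet 1 ≡ 1 (mod 24), not 19.

Forward direction. Suppose s ≡ 19 (mod 24). Write s = 24j + 19. Then (24j + 19)² = 576j² + 912j + 361 = 24(24j² + 38j + 15) + 1, so s² ≡ 1 (mod 24).

Only the forward implication holds.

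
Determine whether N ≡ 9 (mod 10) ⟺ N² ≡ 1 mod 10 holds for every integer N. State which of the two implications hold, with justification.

The forward direction holds; the converse fails.

(⇒) Suppose N ≡ 9 (mod 10). Write N = 10j + 9. Then (10j + 9)² = 100j² + 180j + 81 = 10(10j² + 18j + 8) + 1, so N² ≡ 1 (mod 10).

(⇐) This fails: take N = 1. Then 1² = 1 ≡ 1 (mod 10), yet 1 ≡ 1 (mod 10), not 9.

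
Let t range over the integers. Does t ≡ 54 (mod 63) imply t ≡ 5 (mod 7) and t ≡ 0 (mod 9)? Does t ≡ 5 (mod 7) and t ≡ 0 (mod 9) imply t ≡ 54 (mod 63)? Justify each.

[⇐] If t ≡ 5 (mod 7) and t ≡ 0 (mod 9), then by the Chinese remainder theorem t ≡ 54 (mod 63). This is exactly t ≡ 54 (mod 63).

[⇒] Suppose t ≡ 54 (mod 63); write t = 63j + 54. Since 7 ∣ 63, reducing mod 7 gives t ≡ 54 ≡ 5 (mod 7); since 9 ∣ 63, reducing mod 9 gives t ≡ 54 ≡ 0 (mod 9).

Equivalent; both directions hold.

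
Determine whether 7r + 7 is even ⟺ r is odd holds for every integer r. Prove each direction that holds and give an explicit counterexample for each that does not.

Forward direction. Suppose 7r + 7 is even. Since 7 is odd, 7r and r have the same parity, so 7r + 7 ≡ r + 7 (mod 2). As 7 is odd, 7r + 7 is even exactly when r is odd. Thus r is odd.

Converse. Suppose r is odd; write r = 2j + 1. Then 7r + 7 = 7·(2j + 1) + 7 = 2·7j + 14, which is even.

Equivalent; both directions hold.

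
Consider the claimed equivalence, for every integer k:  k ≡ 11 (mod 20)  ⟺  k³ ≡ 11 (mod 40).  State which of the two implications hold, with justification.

Only the reverse direction holds.

(→) This fails: take k = 31. Then 31 ≡ 11 (mod 20), but 31³ = 29791 ≡ 31 (mod 40), not 11.

(←) Conversely, the residues r modulo 40 with r³ ≡ 11 (mod 40) are exactly {11}, and each is ≡ 11 (mod 20).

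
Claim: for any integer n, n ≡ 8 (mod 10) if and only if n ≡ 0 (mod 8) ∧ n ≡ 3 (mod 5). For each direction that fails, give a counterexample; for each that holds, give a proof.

Only the reverse direction holds.

(→) This fails: n = 18 gives 18 ≡ 8 (mod 10) but 18 ≡ 2 (mod 8), so the conjunction on the right does not hold.

(←) Conversely, if n ≡ 0 (mod 8) and n ≡ 3 (mod 5), then by the Chinese remainder theorem n ≡ 8 (mod 40). Since 8 ≡ 8 (mod 10) and 10 ∣ 40, we get n ≡ 8 (mod 10).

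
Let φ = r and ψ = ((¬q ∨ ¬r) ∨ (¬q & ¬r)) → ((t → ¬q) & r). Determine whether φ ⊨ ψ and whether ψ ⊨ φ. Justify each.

Both implications hold.

(⇒) Assume the antecedent. If r is true, the consequent reduces to true regardless of the other variables. If r is false, the antecedent cannot hold. Either way the consequent holds.

(⇐) Assume the antecedent. If r is true, r reduces to true regardless of the other variables. If r is false, the antecedent cannot hold. Either way r holds.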